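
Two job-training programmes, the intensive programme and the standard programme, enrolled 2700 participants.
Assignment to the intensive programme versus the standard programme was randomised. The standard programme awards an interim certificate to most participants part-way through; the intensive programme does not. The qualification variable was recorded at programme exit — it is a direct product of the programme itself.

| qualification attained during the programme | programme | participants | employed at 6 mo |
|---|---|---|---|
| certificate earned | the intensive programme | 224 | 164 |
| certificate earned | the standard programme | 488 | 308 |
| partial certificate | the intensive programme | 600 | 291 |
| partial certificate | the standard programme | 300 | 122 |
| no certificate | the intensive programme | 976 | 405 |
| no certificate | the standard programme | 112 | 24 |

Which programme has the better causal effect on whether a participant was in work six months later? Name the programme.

Because the programme influences qualification attained during the programme, qualification attained during the programme is a post-treatment mediator, not a confounder. Stratifying on it would bias the estimate; the causal effect is the crude pooled difference.
Pooled: the intensive programme 47.8% vs the standard programme 50.4%; the standard programme is higher overall.

the standard programme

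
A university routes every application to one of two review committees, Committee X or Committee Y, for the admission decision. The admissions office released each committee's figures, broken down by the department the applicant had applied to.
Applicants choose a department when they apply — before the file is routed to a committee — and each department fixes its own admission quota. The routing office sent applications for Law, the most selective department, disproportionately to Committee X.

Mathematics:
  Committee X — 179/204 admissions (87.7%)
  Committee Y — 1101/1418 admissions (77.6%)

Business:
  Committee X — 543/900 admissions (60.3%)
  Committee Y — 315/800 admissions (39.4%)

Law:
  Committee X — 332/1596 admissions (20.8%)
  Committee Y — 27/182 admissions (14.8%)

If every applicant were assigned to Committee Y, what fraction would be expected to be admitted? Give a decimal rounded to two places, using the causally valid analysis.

Department is set before the review committee has any effect — it is not caused by the review committee — and it independently drives the outcome. That makes it a confounder, so the causal comparison is within department levels.
Standardising Committee Y to the population department mix: 0.318·1101/1418 + 0.333·315/800 + 0.349·27/182 = 0.430.

0.43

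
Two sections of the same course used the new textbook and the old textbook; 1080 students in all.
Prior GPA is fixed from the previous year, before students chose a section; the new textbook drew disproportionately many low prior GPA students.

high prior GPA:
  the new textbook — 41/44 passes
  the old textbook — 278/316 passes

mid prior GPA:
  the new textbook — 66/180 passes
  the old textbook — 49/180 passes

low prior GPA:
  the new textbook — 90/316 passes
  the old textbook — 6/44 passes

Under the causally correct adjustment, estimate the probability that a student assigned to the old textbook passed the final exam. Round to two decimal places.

Within every prior GPA band level the new textbook has the higher rate, yet pooled the old textbook does — Simpson's reversal.
The imbalance in prior GPA band arose from how students were allocated, not from anything the teaching method did; and prior GPA band independently affects the outcome. The pooled gap is confounded — condition on prior GPA band.
Standardising the old textbook to the population prior GPA band mix: 0.333·278/316 + 0.333·49/180 + 0.333·6/44 = 0.429.

0.43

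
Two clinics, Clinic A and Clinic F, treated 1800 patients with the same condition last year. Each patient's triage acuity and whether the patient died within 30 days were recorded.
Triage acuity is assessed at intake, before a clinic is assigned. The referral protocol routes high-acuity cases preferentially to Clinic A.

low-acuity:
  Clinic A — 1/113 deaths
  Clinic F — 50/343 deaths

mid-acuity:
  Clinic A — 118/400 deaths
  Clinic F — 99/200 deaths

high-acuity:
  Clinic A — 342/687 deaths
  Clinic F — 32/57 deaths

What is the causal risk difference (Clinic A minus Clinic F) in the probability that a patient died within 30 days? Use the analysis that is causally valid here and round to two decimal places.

-0.13

Nothing the clinic does changes triage acuity; the imbalance is an allocation artefact. With triage acuity also predicting the outcome, the pooled figure is confounded, and the within-stratum comparison is the causal one.
Adjusting over the population distribution of triage acuity: 0.253·(0.009−0.146) + 0.333·(0.295−0.495) + 0.413·(0.498−0.561) = -0.128.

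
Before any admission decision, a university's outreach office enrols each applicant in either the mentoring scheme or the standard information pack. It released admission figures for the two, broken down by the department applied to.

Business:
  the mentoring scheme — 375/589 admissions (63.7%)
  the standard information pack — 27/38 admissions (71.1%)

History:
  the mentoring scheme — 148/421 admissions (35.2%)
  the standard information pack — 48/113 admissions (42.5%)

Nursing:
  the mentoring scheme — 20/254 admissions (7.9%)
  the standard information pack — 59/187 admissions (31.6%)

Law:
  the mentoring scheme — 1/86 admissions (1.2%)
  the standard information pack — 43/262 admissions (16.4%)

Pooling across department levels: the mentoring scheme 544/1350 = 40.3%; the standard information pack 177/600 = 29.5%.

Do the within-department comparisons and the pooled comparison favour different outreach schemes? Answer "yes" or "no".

Within each department level (Business 63.7% vs 71.1%; History 35.2% vs 42.5%; Nursing 7.9% vs 31.6%; Law 1.2% vs 16.4%), the standard information pack has the higher rate every time. Pooled: 40.3% vs 29.5% — the mentoring scheme has the higher rate overall. The two comparisons disagree.

yes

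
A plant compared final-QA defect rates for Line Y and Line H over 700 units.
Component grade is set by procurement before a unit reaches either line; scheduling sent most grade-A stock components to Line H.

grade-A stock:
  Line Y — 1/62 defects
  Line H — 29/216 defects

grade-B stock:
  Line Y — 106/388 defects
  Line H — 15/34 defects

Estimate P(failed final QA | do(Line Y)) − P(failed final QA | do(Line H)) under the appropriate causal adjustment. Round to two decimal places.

-0.15

Since component grade is a pre-existing factor (not a product of the line) and it affects the outcome on its own, it is a confounder. The stratified rates, not the pooled rate, identify the causal effect.
Adjusting over the population distribution of component grade: 0.397·(0.016−0.134) + 0.603·(0.273−0.441) = -0.148.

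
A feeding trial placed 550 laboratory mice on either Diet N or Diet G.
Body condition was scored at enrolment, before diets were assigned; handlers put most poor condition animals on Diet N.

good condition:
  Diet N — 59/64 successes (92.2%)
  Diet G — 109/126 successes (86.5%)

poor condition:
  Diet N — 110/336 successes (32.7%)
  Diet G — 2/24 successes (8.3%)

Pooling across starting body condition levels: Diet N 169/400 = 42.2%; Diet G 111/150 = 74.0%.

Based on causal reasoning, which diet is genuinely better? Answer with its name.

Diet N is higher inside every starting body condition stratum but Diet G is higher in aggregate. Whether to stratify depends on how starting body condition relates to the diet.
Here starting body condition is a common cause — it drives both which diet a case falls under and the outcome. The crude comparison mixes populations; the stratum-specific rates are the causally relevant ones.
Within each level — good condition: 92.2% vs 86.5%; poor condition: 32.7% vs 8.3% — Diet N is higher every time.

Diet N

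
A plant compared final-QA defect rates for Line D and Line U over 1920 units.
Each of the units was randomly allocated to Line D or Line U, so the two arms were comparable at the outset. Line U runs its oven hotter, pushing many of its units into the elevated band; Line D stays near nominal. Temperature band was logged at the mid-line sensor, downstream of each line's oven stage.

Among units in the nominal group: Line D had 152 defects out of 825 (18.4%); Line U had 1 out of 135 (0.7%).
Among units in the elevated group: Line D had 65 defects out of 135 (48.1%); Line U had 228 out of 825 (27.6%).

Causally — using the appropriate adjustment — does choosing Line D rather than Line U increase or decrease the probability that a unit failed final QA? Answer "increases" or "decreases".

decreases

The stratified and pooled comparisons disagree (Line U wins within each in-process temperature band; Line D wins overall), so the answer turns on the causal role of in-process temperature band.
In-process temperature band is recorded after the line and is itself shifted by it — it sits on the causal path from line to outcome. Conditioning on a mediator would strip out part of the effect we want; the pooled comparison gives the total causal effect.
Pooled: Line D 22.6% vs Line U 23.9%; Line D is lower overall.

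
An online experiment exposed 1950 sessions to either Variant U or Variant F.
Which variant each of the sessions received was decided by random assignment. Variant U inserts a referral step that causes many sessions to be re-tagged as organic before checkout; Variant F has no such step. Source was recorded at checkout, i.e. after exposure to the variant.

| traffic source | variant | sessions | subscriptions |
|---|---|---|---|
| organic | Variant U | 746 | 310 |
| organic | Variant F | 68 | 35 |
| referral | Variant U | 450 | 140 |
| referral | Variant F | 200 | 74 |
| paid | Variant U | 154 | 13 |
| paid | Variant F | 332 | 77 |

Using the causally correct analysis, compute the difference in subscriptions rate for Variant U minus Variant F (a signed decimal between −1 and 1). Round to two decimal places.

+0.03

Because the variant influences traffic source, traffic source is a post-treatment mediator, not a confounder. Stratifying on it would bias the estimate; the causal effect is the crude pooled difference.
The causal difference is the pooled difference: 0.343 − 0.310 = +0.033.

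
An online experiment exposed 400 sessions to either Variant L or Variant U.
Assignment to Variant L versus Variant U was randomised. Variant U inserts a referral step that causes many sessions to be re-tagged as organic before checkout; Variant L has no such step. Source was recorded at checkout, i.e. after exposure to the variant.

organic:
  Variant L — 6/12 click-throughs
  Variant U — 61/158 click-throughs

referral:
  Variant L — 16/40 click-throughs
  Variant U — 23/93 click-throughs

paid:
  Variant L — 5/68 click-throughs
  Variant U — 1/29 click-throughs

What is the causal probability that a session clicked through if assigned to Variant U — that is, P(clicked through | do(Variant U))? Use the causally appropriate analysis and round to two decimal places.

0.30

The distribution of traffic source is itself part of what the variant does — it is an intermediate outcome. Holding it fixed would remove that part of the effect; the total effect is the pooled difference.
So P(outcome | do(Variant U)) is just the pooled rate for Variant U: 85/280 = 0.304.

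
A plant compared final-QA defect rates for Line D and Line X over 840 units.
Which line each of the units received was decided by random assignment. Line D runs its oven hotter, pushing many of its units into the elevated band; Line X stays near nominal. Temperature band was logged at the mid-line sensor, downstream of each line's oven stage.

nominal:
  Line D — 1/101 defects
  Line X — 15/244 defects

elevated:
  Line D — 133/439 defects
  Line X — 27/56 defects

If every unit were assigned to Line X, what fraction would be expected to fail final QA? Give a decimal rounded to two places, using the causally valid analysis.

The distribution of in-process temperature band is itself part of what the line does — it is an intermediate outcome. Holding it fixed would remove that part of the effect; the total effect is the pooled difference.
So P(outcome | do(Line X)) is just the pooled rate for Line X: 42/300 = 0.140.

0.14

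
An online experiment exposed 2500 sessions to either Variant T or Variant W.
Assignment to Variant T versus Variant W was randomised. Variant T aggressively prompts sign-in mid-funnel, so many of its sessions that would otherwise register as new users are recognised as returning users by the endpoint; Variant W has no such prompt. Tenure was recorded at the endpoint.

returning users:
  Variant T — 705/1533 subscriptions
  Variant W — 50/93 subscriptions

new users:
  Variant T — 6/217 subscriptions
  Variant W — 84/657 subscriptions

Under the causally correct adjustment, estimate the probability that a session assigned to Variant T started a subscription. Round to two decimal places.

Variant W is higher inside every user tenure stratum but Variant T is higher in aggregate. Whether to stratify depends on how user tenure relates to the variant.
User tenure is recorded after the variant and is itself shifted by it — it sits on the causal path from variant to outcome. Conditioning on a mediator would strip out part of the effect we want; the pooled comparison gives the total causal effect.
So P(outcome | do(Variant T)) is just the pooled rate for Variant T: 711/1750 = 0.406.

0.41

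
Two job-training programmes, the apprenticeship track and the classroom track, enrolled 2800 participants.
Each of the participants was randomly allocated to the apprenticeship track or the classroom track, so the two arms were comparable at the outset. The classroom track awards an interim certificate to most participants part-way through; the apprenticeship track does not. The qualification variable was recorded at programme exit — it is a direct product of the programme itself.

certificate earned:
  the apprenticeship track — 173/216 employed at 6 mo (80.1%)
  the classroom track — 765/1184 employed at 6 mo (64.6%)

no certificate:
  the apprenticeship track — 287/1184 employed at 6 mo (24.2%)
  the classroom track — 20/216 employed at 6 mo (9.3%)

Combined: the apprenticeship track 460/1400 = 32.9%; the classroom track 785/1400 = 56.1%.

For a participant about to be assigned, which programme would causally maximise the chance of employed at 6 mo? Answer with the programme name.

The qualification attained during the programme-specific comparison favours the apprenticeship track throughout, but the pooled figures favour the classroom track. The question is whether to condition on qualification attained during the programme.
Qualification attained during the programme here is a post-treatment variable shaped by the programme; conditioning on it would introduce bias rather than remove it. The overall comparison is the causal one.
Pooled: the apprenticeship track 32.9% vs the classroom track 56.1%; the classroom track is higher overall.

the classroom track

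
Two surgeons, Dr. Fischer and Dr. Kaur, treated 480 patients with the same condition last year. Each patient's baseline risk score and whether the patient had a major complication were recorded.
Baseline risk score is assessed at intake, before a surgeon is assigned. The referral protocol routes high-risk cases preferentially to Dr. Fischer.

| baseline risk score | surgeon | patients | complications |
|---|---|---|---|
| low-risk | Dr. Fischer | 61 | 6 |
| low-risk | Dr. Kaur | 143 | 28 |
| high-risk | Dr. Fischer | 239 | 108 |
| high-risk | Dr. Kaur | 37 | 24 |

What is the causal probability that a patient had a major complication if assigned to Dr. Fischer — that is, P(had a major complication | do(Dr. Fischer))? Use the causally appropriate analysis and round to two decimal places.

Within every baseline risk score level Dr. Fischer has the lower rate, yet pooled Dr. Kaur does — Simpson's reversal.
Baseline risk score satisfies the back-door criterion: it is not a descendant of the surgeon, and it blocks the spurious path from surgeon to outcome. Adjusting for it (i.e., using the within-baseline risk score rates) gives the causal effect.
Standardising Dr. Fischer to the population baseline risk score mix: 0.425·6/61 + 0.575·108/239 = 0.302.

0.30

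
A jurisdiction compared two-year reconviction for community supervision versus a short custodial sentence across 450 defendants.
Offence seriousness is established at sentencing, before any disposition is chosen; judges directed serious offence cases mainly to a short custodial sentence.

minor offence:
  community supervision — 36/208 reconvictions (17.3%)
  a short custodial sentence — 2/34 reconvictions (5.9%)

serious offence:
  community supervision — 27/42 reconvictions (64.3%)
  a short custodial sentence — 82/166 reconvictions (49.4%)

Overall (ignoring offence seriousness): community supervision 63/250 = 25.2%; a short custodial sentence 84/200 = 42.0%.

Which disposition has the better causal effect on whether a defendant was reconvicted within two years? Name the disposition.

The imbalance in offence seriousness arose from how defendants were allocated, not from anything the disposition did; and offence seriousness independently affects the outcome. The pooled gap is confounded — condition on offence seriousness.
Within each level — minor offence: 17.3% vs 5.9%; serious offence: 64.3% vs 49.4% — a short custodial sentence is lower every time.

a short custodial sentence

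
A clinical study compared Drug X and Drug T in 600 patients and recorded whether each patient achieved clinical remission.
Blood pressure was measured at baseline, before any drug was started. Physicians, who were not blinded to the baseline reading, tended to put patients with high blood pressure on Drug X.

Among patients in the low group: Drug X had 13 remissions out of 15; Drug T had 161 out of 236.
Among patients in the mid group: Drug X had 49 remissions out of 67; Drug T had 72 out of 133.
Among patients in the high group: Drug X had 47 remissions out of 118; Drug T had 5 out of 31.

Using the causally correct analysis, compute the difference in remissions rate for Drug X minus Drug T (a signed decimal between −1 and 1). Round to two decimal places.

+0.20

Drug X is higher inside every blood pressure stratum but Drug T is higher in aggregate. Whether to stratify depends on how blood pressure relates to the drug.
The imbalance in blood pressure arose from how patients were allocated, not from anything the drug did; and blood pressure independently affects the outcome. The pooled gap is confounded — condition on blood pressure.
Adjusting over the population distribution of blood pressure: 0.418·(0.867−0.682) + 0.333·(0.731−0.541) + 0.248·(0.398−0.161) = +0.199.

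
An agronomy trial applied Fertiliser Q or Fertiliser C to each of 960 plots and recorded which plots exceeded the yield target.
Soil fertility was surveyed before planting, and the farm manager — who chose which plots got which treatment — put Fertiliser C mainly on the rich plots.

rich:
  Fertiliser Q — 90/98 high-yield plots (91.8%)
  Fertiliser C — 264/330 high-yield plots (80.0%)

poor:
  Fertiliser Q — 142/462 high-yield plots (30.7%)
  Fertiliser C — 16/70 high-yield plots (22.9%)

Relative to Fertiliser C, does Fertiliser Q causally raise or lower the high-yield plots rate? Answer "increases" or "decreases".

Fertiliser Q is higher inside every soil fertility stratum but Fertiliser C is higher in aggregate. Whether to stratify depends on how soil fertility relates to the fertiliser.
Since soil fertility is a pre-existing factor (not a product of the fertiliser) and it affects the outcome on its own, it is a confounder. The stratified rates, not the pooled rate, identify the causal effect.
Within each level — rich: 91.8% vs 80.0%; poor: 30.7% vs 22.9% — Fertiliser Q is higher every time.

increases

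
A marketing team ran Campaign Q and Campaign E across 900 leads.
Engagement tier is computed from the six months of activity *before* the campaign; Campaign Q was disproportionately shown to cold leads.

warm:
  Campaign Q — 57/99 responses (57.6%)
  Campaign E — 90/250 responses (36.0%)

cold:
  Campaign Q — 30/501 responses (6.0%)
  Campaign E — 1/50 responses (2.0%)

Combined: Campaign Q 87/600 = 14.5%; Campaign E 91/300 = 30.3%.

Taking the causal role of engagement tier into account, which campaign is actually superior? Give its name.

Engagement tier differs across campaigns for reasons unrelated to any effect of the campaign itself, and it separately predicts the outcome — a classic confounder. We must compare within engagement tier levels.
Within each level — warm: 57.6% vs 36.0%; cold: 6.0% vs 2.0% — Campaign Q is higher every time.

Campaign Q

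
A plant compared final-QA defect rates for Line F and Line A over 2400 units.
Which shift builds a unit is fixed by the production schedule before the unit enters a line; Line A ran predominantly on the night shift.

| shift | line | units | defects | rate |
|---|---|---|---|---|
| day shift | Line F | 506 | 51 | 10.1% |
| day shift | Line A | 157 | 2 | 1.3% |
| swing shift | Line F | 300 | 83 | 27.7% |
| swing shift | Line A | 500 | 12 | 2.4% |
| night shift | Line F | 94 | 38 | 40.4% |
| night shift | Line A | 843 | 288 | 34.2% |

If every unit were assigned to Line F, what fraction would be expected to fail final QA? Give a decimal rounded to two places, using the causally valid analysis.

The shift-specific comparison favours Line A throughout, but the pooled figures favour Line F. The question is whether to condition on shift.
Since shift is a pre-existing factor (not a product of the line) and it affects the outcome on its own, it is a confounder. The stratified rates, not the pooled rate, identify the causal effect.
Standardising Line F to the population shift mix: 0.276·51/506 + 0.333·83/300 + 0.390·38/94 = 0.278.

0.28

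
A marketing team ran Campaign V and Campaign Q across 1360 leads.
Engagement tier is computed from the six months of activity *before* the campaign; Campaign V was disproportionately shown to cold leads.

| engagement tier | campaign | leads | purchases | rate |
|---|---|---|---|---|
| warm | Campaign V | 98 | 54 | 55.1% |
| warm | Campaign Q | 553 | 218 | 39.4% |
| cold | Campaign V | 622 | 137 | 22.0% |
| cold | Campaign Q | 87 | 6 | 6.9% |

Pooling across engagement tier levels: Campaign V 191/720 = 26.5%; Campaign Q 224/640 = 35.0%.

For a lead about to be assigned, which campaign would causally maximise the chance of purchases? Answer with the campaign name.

Campaign V

The stratified and pooled comparisons disagree (Campaign V wins within each engagement tier; Campaign Q wins overall), so the answer turns on the causal role of engagement tier.
Nothing the campaign does changes engagement tier; the imbalance is an allocation artefact. With engagement tier also predicting the outcome, the pooled figure is confounded, and the within-stratum comparison is the causal one.
Within each level — warm: 55.1% vs 39.4%; cold: 22.0% vs 6.9% — Campaign V is higher every time.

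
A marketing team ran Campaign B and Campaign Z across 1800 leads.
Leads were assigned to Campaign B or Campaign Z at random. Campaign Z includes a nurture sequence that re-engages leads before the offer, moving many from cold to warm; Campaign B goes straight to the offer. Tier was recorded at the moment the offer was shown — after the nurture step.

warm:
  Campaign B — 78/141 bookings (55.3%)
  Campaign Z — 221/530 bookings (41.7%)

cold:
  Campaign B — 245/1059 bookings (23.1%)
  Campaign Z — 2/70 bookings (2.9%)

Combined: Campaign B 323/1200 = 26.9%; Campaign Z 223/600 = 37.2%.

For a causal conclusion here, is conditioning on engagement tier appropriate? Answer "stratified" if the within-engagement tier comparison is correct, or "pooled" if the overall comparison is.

pooled

The engagement tier-specific comparison favours Campaign B throughout, but the pooled figures favour Campaign Z. The question is whether to condition on engagement tier.
Engagement tier is recorded after the campaign and is itself shifted by it — it sits on the causal path from campaign to outcome. Conditioning on a mediator would strip out part of the effect we want; the pooled comparison gives the total causal effect.
Pooled: Campaign B 26.9% vs Campaign Z 37.2%; Campaign Z is higher overall.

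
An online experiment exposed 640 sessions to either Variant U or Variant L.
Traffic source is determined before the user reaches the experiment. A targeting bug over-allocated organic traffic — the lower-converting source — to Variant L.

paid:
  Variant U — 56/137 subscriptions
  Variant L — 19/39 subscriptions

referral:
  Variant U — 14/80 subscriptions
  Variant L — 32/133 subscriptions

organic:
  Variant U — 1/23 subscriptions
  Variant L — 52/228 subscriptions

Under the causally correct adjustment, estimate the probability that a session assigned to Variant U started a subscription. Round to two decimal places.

0.19

Traffic source differs across variants for reasons unrelated to any effect of the variant itself, and it separately predicts the outcome — a classic confounder. We must compare within traffic source levels.
Standardising Variant U to the population traffic source mix: 0.275·56/137 + 0.333·14/80 + 0.392·1/23 = 0.188.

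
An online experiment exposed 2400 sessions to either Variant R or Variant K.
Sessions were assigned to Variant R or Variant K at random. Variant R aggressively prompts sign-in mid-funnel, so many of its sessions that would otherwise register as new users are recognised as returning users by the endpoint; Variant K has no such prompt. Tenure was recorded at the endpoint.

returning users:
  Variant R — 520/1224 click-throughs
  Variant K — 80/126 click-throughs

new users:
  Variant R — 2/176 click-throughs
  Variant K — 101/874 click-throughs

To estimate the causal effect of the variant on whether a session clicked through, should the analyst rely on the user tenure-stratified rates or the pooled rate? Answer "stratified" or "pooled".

pooled

User tenure is recorded after the variant and is itself shifted by it — it sits on the causal path from variant to outcome. Conditioning on a mediator would strip out part of the effect we want; the pooled comparison gives the total causal effect.
Pooled: Variant R 37.3% vs Variant K 18.1%; Variant R is higher overall.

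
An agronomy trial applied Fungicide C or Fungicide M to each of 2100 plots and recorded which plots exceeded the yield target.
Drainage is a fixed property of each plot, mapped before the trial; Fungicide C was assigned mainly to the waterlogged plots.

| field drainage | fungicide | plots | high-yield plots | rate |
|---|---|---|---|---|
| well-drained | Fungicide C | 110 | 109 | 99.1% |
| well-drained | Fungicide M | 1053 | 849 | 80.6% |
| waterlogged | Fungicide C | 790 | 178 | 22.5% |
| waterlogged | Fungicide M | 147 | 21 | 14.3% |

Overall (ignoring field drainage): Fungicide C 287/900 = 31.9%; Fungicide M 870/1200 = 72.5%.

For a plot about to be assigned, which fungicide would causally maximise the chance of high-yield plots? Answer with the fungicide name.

The field drainage-specific comparison favours Fungicide C throughout, but the pooled figures favour Fungicide M. The question is whether to condition on field drainage.
Field drainage differs across fungicides for reasons unrelated to any effect of the fungicide itself, and it separately predicts the outcome — a classic confounder. We must compare within field drainage levels.
Within each level — well-drained: 99.1% vs 80.6%; waterlogged: 22.5% vs 14.3% — Fungicide C is higher every time.

Fungicide C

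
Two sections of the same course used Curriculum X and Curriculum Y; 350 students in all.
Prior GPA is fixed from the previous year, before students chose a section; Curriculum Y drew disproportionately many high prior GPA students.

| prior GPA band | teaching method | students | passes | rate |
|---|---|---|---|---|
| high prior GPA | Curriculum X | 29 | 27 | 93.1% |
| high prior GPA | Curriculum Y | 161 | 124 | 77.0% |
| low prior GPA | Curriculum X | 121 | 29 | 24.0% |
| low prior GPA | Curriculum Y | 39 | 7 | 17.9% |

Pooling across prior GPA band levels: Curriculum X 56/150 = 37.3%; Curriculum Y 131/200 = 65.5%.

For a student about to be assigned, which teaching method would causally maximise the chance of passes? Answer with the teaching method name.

Curriculum X

Prior GPA band is set before the teaching method has any effect — it is not caused by the teaching method — and it independently drives the outcome. That makes it a confounder, so the causal comparison is within prior GPA band levels.
Within each level — high prior GPA: 93.1% vs 77.0%; low prior GPA: 24.0% vs 17.9% — Curriculum X is higher every time.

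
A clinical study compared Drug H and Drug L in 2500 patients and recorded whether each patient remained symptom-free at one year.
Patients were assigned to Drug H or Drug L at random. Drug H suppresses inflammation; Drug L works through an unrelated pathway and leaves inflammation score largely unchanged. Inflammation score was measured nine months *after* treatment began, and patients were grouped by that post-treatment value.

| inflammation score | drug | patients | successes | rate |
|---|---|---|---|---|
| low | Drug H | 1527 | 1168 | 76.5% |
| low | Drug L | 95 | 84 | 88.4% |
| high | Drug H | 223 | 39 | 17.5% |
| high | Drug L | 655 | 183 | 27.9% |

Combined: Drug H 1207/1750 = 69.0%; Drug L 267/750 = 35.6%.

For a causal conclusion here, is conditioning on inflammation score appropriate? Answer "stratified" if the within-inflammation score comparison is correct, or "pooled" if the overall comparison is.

pooled

Inflammation score is recorded after the drug and is itself shifted by it — it sits on the causal path from drug to outcome. Conditioning on a mediator would strip out part of the effect we want; the pooled comparison gives the total causal effect.
Pooled: Drug H 69.0% vs Drug L 35.6%; Drug H is higher overall.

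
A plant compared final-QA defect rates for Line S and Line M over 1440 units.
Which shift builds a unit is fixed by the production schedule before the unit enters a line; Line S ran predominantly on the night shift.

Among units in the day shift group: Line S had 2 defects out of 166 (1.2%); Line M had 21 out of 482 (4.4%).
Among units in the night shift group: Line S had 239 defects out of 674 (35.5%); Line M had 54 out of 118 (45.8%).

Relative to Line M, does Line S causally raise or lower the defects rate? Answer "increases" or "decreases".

Line S is lower inside every shift stratum but Line M is lower in aggregate. Whether to stratify depends on how shift relates to the line.
Shift satisfies the back-door criterion: it is not a descendant of the line, and it blocks the spurious path from line to outcome. Adjusting for it (i.e., using the within-shift rates) gives the causal effect.
Within each level — day shift: 1.2% vs 4.4%; night shift: 35.5% vs 45.8% — Line S is lower every time.

decreases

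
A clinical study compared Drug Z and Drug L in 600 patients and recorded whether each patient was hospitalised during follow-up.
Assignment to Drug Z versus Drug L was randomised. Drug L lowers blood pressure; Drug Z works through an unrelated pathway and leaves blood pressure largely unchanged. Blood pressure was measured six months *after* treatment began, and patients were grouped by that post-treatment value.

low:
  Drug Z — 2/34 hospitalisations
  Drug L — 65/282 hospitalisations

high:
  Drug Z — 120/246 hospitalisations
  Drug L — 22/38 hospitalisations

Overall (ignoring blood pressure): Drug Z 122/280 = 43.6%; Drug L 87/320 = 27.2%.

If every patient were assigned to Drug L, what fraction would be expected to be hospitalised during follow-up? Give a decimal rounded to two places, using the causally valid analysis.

0.27

The stratified and pooled comparisons disagree (Drug Z wins within each blood pressure; Drug L wins overall), so the answer turns on the causal role of blood pressure.
The distribution of blood pressure is itself part of what the drug does — it is an intermediate outcome. Holding it fixed would remove that part of the effect; the total effect is the pooled difference.
So P(outcome | do(Drug L)) is just the pooled rate for Drug L: 87/320 = 0.272.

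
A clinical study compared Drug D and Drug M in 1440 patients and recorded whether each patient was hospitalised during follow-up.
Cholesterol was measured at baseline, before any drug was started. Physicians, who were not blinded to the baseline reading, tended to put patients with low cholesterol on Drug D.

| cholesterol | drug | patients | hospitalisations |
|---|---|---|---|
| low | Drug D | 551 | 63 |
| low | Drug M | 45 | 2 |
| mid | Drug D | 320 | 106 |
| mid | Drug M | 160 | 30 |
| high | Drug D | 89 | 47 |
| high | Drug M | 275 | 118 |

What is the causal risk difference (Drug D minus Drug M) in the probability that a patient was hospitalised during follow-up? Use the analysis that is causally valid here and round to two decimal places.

Nothing the drug does changes cholesterol; the imbalance is an allocation artefact. With cholesterol also predicting the outcome, the pooled figure is confounded, and the within-stratum comparison is the causal one.
Adjusting over the population distribution of cholesterol: 0.414·(0.114−0.044) + 0.333·(0.331−0.188) + 0.253·(0.528−0.429) = +0.102.

+0.10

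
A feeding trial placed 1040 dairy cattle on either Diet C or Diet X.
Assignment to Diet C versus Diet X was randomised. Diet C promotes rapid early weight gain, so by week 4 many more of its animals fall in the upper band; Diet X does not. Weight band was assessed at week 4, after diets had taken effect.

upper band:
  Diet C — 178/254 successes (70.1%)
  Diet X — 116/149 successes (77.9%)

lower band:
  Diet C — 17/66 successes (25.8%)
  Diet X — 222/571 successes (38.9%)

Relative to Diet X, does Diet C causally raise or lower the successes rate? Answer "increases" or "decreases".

The stratified and pooled comparisons disagree (Diet X wins within each week-4 weight band; Diet C wins overall), so the answer turns on the causal role of week-4 weight band.
Week-4 weight band is downstream of the diet. One should not condition on a consequence of treatment, so the overall rates are the right comparison.
Pooled: Diet C 60.9% vs Diet X 46.9%; Diet C is higher overall.

increases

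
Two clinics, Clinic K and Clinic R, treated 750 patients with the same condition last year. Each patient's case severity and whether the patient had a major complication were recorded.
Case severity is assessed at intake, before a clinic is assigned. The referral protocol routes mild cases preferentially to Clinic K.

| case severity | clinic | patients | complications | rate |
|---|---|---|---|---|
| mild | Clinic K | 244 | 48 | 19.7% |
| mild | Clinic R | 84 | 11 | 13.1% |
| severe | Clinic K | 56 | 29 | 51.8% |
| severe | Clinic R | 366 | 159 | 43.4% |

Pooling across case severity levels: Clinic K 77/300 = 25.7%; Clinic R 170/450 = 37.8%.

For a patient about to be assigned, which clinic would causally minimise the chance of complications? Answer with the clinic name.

Clinic R

Within every case severity level Clinic R has the lower rate, yet pooled Clinic K does — Simpson's reversal.
Here case severity is a common cause — it drives both which clinic a case falls under and the outcome. The crude comparison mixes populations; the stratum-specific rates are the causally relevant ones.
Within each level — mild: 19.7% vs 13.1%; severe: 51.8% vs 43.4% — Clinic R is lower every time.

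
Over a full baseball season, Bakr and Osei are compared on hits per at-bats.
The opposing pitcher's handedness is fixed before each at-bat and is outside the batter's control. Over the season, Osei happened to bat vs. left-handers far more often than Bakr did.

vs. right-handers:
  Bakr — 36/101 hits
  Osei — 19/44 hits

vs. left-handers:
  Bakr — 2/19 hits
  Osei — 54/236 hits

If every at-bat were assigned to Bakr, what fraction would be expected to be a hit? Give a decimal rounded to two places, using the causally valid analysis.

0.20

Nothing the player does changes pitcher handedness; the imbalance is an allocation artefact. With pitcher handedness also predicting the outcome, the pooled figure is confounded, and the within-stratum comparison is the causal one.
Standardising Bakr to the population pitcher handedness mix: 0.362·36/101 + 0.637·2/19 = 0.196.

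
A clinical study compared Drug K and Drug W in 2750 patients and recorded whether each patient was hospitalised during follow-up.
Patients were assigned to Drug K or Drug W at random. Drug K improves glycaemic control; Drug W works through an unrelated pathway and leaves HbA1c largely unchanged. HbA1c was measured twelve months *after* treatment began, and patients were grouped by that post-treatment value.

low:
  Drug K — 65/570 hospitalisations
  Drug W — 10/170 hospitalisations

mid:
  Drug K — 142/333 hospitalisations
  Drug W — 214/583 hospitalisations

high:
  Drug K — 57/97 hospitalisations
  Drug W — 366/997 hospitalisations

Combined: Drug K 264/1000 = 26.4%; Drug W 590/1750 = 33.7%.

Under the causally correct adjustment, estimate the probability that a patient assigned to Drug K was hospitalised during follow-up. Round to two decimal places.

0.26

Within every HbA1c level Drug W has the lower rate, yet pooled Drug K does — Simpson's reversal.
Stratifying would compare drugs among patients the drugs themselves sorted into HbA1c groups — a form of selection on an intermediate. The unconditioned pooled rates give the total causal effect.
So P(outcome | do(Drug K)) is just the pooled rate for Drug K: 264/1000 = 0.264.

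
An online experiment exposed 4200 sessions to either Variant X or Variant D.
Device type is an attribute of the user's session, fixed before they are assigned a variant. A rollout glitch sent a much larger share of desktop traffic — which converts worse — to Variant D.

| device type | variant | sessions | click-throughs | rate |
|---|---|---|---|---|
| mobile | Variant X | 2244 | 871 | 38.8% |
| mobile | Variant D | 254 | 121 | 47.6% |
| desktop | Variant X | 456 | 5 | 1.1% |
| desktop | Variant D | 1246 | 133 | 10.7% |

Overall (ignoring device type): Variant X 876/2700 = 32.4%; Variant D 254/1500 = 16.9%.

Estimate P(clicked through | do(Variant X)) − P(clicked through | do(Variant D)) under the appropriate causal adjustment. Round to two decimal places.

-0.09

The stratified and pooled comparisons disagree (Variant D wins within each device type; Variant X wins overall), so the answer turns on the causal role of device type.
Since device type is a pre-existing factor (not a product of the variant) and it affects the outcome on its own, it is a confounder. The stratified rates, not the pooled rate, identify the causal effect.
Adjusting over the population distribution of device type: 0.595·(0.388−0.476) + 0.405·(0.011−0.107) = -0.091.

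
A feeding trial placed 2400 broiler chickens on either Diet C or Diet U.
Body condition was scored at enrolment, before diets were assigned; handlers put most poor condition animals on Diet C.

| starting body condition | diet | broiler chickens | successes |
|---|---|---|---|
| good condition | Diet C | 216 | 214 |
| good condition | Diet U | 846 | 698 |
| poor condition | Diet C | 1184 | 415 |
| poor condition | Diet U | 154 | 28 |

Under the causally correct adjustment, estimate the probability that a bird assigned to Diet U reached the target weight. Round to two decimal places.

Since starting body condition is a pre-existing factor (not a product of the diet) and it affects the outcome on its own, it is a confounder. The stratified rates, not the pooled rate, identify the causal effect.
Standardising Diet U to the population starting body condition mix: 0.443·698/846 + 0.557·28/154 = 0.466.

0.47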